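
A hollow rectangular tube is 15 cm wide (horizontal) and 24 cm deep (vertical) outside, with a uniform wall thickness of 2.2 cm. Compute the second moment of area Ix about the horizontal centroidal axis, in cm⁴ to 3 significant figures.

Ix ≈ 1.06 × 10⁴ cm⁴

Treat the section as a set of non-overlapping primitives; coordinates are from the bounding-box lower-left.
Outer rectangle: 15 × 24, A = 360 cm², y = 12 cm, Ī = 17 280 cm⁴.
Inner void (subtracted): 10.6 × 19.6, A = 207.76 cm², y = 12 cm, Ī = 6651.1 cm⁴.
By symmetry the centroid is at mid-height, ȳ = 12 cm.
All pieces are centred on the horizontal centroidal axis, so I = ΣĪ (holes subtracted) = 10 629 cm⁴.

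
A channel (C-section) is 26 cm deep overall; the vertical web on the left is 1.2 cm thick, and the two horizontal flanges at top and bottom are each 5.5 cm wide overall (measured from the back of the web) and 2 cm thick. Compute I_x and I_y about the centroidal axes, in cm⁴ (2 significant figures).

I_x ≈ 4200 cm⁴, I_y ≈ 110 cm⁴

Decompose the section into non-overlapping parts with the origin at the bottom-left of its bounding rectangle.
Web: 1.2 × 26, A = 31.2 cm², y = 13 cm, Ī = 1 758 cm⁴.
Top flange (beyond web): 4.3 × 2, A = 8.6 cm², y = 25 cm, Ī = 2.867 cm⁴.
Bottom flange (beyond web): 4.3 × 2, A = 8.6 cm², y = 1 cm, Ī = 2.867 cm⁴.
By symmetry the centroid is at mid-height, ȳ = 13 cm.
Transfer each piece to the centroidal x-axis using Ī + A·d² with d = y − 13:
  web: d = 0 cm → contributes +1 758 cm⁴
  top flange (beyond web): d = 12 cm → contributes +1 241 cm⁴
  bottom flange (beyond web): d = -12 cm → contributes +1 241 cm⁴
Total I = 4 240 cm⁴.
For the y-axis: x̄ = 1.577 cm.
Repeating about the centroidal y-axis gives I_y = 114.1 cm⁴.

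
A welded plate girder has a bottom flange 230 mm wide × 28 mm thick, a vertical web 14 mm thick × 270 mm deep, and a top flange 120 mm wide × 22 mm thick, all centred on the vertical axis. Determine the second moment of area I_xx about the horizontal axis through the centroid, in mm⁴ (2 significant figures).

I_xx ≈ 2.0 × 10⁸ mm⁴

Break the section into simple shapes (no overlaps), measuring from the bottom-left corner of the bounding box.
Bottom plate: 230 × 28, A = 6 440 mm², y = 14 mm, Ī = 420 747 mm⁴.
Web plate: 14 × 270, A = 3 780 mm², y = 163 mm, Ī = 22 963 500 mm⁴.
Top plate: 120 × 22, A = 2 640 mm², y = 309 mm, Ī = 106 480 mm⁴.
Centroid: ȳ = ΣA·y / ΣA = 118.4 mm.
Transfer each piece to the horizontal axis through the centroid using Ī + A·d² with d = y − 118.4:
  bottom plate: d = -104.4 mm → contributes +70 553 664 mm⁴
  web plate: d = 44.64 mm → contributes +30 497 320 mm⁴
  top plate: d = 190.6 mm → contributes +96 057 492 mm⁴
Total I = 197 108 476 mm⁴.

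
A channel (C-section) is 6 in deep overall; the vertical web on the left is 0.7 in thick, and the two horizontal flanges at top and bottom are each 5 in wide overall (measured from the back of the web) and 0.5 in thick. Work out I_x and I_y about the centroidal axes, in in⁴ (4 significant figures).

Split into non-overlapping primitives; take the origin at the lower-left of the bounding box.
Web: 0.7 × 6, A = 4.2 in², y = 3 in, Ī = 12.6 in⁴.
Top flange (beyond web): 4.3 × 0.5, A = 2.15 in², y = 5.75 in, Ī = 0.0447917 in⁴.
Bottom flange (beyond web): 4.3 × 0.5, A = 2.15 in², y = 0.25 in, Ī = 0.0447917 in⁴.
By symmetry the centroid is at mid-height, ȳ = 3 in.
Transfer each piece to the centroidal x-axis using Ī + A·d² with d = y − 3:
  web: d = 0 in → contributes +12.6 in⁴
  top flange (beyond web): d = 2.75 in → contributes +16.3042 in⁴
  bottom flange (beyond web): d = -2.75 in → contributes +16.3042 in⁴
Total I = 45.2083 in⁴.
For the y-axis: x̄ = 1.61471 in.
Repeating about the centroidal y-axis gives I_y = 20.0765 in⁴.

I_x ≈ 45.21 in⁴, I_y ≈ 20.08 in⁴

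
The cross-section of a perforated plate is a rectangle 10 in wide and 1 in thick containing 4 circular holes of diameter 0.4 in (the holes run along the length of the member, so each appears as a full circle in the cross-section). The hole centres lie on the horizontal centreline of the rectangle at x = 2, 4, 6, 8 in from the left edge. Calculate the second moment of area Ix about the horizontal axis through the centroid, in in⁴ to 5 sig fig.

Ix ≈ 0.82831 in⁴

Split into non-overlapping primitives; take the origin at the lower-left of the bounding box.
Plate: 10 × 1, A = 10 in², y = 0.5 in, Ī = 0.8333333 in⁴.
Hole 1 (subtracted): ⌀0.4, A = 0.1256637 in², y = 0.5 in, Ī = 0.001256637 in⁴.
Hole 2 (subtracted): ⌀0.4, A = 0.1256637 in², y = 0.5 in, Ī = 0.001256637 in⁴.
Hole 3 (subtracted): ⌀0.4, A = 0.1256637 in², y = 0.5 in, Ī = 0.001256637 in⁴.
Hole 4 (subtracted): ⌀0.4, A = 0.1256637 in², y = 0.5 in, Ī = 0.001256637 in⁴.
By symmetry the centroid is at mid-height, ȳ = 0.5 in.
All pieces are centred on the horizontal axis through the centroid, so I = ΣĪ (holes subtracted) = 0.8283068 in⁴.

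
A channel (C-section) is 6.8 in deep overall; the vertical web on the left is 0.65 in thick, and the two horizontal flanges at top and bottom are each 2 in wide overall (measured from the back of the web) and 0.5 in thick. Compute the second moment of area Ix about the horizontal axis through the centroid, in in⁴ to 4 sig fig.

Break the section into simple shapes (no overlaps), measuring from the bottom-left corner of the bounding box.
Web: 0.65 × 6.8, A = 4.42 in², y = 3.4 in, Ī = 17.0317 in⁴.
Top flange (beyond web): 1.35 × 0.5, A = 0.675 in², y = 6.55 in, Ī = 0.0140625 in⁴.
Bottom flange (beyond web): 1.35 × 0.5, A = 0.675 in², y = 0.25 in, Ī = 0.0140625 in⁴.
By symmetry the centroid is at mid-height, ȳ = 3.4 in.
Transfer each piece to the horizontal axis through the centroid using Ī + A·d² with d = y − 3.4:
  web: d = 0 in → contributes +17.0317 in⁴
  top flange (beyond web): d = 3.15 in → contributes +6.71175 in⁴
  bottom flange (beyond web): d = -3.15 in → contributes +6.71175 in⁴
Total I = 30.4552 in⁴.

Ix ≈ 30.46 in⁴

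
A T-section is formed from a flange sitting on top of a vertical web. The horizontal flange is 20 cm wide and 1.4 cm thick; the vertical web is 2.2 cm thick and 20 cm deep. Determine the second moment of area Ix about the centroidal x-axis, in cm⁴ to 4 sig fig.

Break the section into simple shapes (no overlaps), measuring from the bottom-left corner of the bounding box.
Flange: 20 × 1.4, A = 28 cm², y = 20.7 cm, Ī = 4.57333 cm⁴.
Web: 2.2 × 20, A = 44 cm², y = 10 cm, Ī = 1466.67 cm⁴.
Centroid: ȳ = ΣA·y / ΣA = 14.1611 cm.
Transfer each piece to the centroidal x-axis using Ī + A·d² with d = y − 14.1611:
  flange: d = 6.53889 cm → contributes +1201.77 cm⁴
  web: d = -4.16111 cm → contributes +2228.52 cm⁴
Total I = 3430.29 cm⁴.

Ix ≈ 3430 cm⁴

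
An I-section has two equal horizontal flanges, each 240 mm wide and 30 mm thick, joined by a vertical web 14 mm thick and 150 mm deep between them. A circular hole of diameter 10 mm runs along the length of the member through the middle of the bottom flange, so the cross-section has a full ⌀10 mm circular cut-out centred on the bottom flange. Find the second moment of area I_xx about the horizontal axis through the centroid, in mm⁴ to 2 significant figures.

Treat the section as a set of non-overlapping primitives; coordinates are from the bounding-box lower-left.
Bottom flange: 240 × 30, A = 7 200 mm², y = 15 mm, Ī = 540 000 mm⁴.
Web: 14 × 150, A = 2 100 mm², y = 105 mm, Ī = 3 937 500 mm⁴.
Top flange: 240 × 30, A = 7 200 mm², y = 195 mm, Ī = 540 000 mm⁴.
Hole (subtracted): ⌀10, A = 78.54 mm², y = 15 mm, Ī = 490.9 mm⁴.
Centroid: ȳ = ΣA·y / ΣA = 105.4 mm.
Transfer each piece to the horizontal axis through the centroid using Ī + A·d² with d = y − 105.4:
  bottom flange: d = -90.43 mm → contributes +59 419 195 mm⁴
  web: d = -0.4304 mm → contributes +3 937 889 mm⁴
  top flange: d = 89.57 mm → contributes +58 303 474 mm⁴
  hole: d = -90.43 mm → contributes −642 763 mm⁴
Total I = 121 017 794 mm⁴.

I_xx ≈ 1.2 × 10⁸ mm⁴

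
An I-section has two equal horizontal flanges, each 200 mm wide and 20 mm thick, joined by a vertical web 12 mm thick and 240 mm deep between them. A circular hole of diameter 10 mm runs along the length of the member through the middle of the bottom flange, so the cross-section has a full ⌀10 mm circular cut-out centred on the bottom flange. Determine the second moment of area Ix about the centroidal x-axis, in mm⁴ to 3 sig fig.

Ix ≈ 1.48 × 10⁸ mm⁴

Decompose the section into non-overlapping parts with the origin at the bottom-left of its bounding rectangle.
Bottom flange: 200 × 20, A = 4 000 mm², y = 10 mm, Ī = 133 333 mm⁴.
Web: 12 × 240, A = 2 880 mm², y = 140 mm, Ī = 13 824 000 mm⁴.
Top flange: 200 × 20, A = 4 000 mm², y = 270 mm, Ī = 133 333 mm⁴.
Hole (subtracted): ⌀10, A = 78.54 mm², y = 10 mm, Ī = 490.87 mm⁴.
Centroid: ȳ = ΣA·y / ΣA = 140.95 mm.
Transfer each piece to the centroidal x-axis using Ī + A·d² with d = y − 140.95:
  bottom flange: d = -130.95 mm → contributes +68 719 977 mm⁴
  web: d = -0.94526 mm → contributes +13 826 573 mm⁴
  top flange: d = 129.05 mm → contributes +66 753 838 mm⁴
  hole: d = -130.95 mm → contributes −1 347 186 mm⁴
Total I = 147 953 202 mm⁴.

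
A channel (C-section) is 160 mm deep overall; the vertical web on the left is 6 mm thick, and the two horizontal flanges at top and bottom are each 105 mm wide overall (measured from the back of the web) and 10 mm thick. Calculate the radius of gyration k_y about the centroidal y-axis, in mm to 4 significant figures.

Treat the section as a set of non-overlapping primitives; coordinates are from the bounding-box lower-left.
Web: 6 × 160, A = 960 mm², x = 3 mm, Ī = 2 880 mm⁴.
Top flange (beyond web): 99 × 10, A = 990 mm², x = 55.5 mm, Ī = 808 583 mm⁴.
Bottom flange (beyond web): 99 × 10, A = 990 mm², x = 55.5 mm, Ī = 808 583 mm⁴.
Centroid: x̄ = ΣA·x / ΣA = 38.3571 mm.
Transfer each piece to the centroidal y-axis using Ī + A·d² with d = x − 38.3571:
  web: d = -35.3571 mm → contributes +1 203 002 mm⁴
  top flange (beyond web): d = 17.1429 mm → contributes +1 099 521 mm⁴
  bottom flange (beyond web): d = 17.1429 mm → contributes +1 099 521 mm⁴
Total I = 3 402 045 mm⁴.
Radius of gyration: k = √(I/A) = √(3 402 045 / 2 940) = 34.017 mm.

k_y ≈ 34.02 mm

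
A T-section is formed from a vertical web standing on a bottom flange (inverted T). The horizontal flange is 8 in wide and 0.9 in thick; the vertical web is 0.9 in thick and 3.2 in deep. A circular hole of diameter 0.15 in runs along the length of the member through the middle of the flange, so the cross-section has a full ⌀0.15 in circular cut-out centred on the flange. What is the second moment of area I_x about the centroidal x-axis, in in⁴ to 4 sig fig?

Break the section into simple shapes (no overlaps), measuring from the bottom-left corner of the bounding box.
Flange: 8 × 0.9, A = 7.2 in², y = 0.45 in, Ī = 0.486 in⁴.
Web: 0.9 × 3.2, A = 2.88 in², y = 2.5 in, Ī = 2.4576 in⁴.
Hole (subtracted): ⌀0.15, A = 0.0176715 in², y = 0.45 in, Ī = 0.0000248505 in⁴.
Centroid: ȳ = ΣA·y / ΣA = 1.03674 in.
Transfer each piece to the centroidal x-axis using Ī + A·d² with d = y − 1.03674:
  flange: d = -0.586743 in → contributes +2.96472 in⁴
  web: d = 1.46326 in → contributes +8.62403 in⁴
  hole: d = -0.586743 in → contributes −0.00610855 in⁴
Total I = 11.5826 in⁴.

I_x ≈ 11.58 in⁴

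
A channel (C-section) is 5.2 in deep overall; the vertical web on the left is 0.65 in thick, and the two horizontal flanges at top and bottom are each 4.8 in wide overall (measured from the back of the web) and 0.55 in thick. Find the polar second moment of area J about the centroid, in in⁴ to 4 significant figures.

J ≈ 50.27 in⁴

Treat the section as a set of non-overlapping primitives; coordinates are from the bounding-box lower-left.
Web: 0.65 × 5.2, A = 3.38 in², y = 2.6 in, Ī = 7.61627 in⁴.
Top flange (beyond web): 4.15 × 0.55, A = 2.2825 in², y = 4.925 in, Ī = 0.057538 in⁴.
Bottom flange (beyond web): 4.15 × 0.55, A = 2.2825 in², y = 0.275 in, Ī = 0.057538 in⁴.
By symmetry the centroid is at mid-height, ȳ = 2.6 in.
Transfer each piece to the centroidal x-axis using Ī + A·d² with d = y − 2.6:
  web: d = 0 in → contributes +7.61627 in⁴
  top flange (beyond web): d = 2.325 in → contributes +12.3959 in⁴
  bottom flange (beyond web): d = -2.325 in → contributes +12.3959 in⁴
Total I = 32.408 in⁴.
For the y-axis: x̄ = 1.70398 in.
Repeating about the centroidal y-axis gives I_y = 17.857 in⁴.
Polar second moment: J = I_x + I_y = 50.265 in⁴.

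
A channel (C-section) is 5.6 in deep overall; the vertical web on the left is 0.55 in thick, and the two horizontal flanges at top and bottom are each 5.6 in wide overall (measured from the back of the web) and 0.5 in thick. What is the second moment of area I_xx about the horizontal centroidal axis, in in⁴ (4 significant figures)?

Break the section into simple shapes (no overlaps), measuring from the bottom-left corner of the bounding box.
Web: 0.55 × 5.6, A = 3.08 in², y = 2.8 in, Ī = 8.04907 in⁴.
Top flange (beyond web): 5.05 × 0.5, A = 2.525 in², y = 5.35 in, Ī = 0.0526042 in⁴.
Bottom flange (beyond web): 5.05 × 0.5, A = 2.525 in², y = 0.25 in, Ī = 0.0526042 in⁴.
By symmetry the centroid is at mid-height, ȳ = 2.8 in.
Transfer each piece to the horizontal centroidal axis using Ī + A·d² with d = y − 2.8:
  web: d = 0 in → contributes +8.04907 in⁴
  top flange (beyond web): d = 2.55 in → contributes +16.4714 in⁴
  bottom flange (beyond web): d = -2.55 in → contributes +16.4714 in⁴
Total I = 40.9919 in⁴.

I_xx ≈ 40.99 in⁴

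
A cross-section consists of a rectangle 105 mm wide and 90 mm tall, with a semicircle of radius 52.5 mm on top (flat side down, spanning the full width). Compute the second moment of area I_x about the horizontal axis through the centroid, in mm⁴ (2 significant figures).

I_x ≈ 2.1 × 10⁷ mm⁴

Decompose the section into non-overlapping parts with the origin at the bottom-left of its bounding rectangle.
Rectangular body: 105 × 90, A = 9 450 mm², y = 45 mm, Ī = 6 378 750 mm⁴.
Semicircular cap: semicircle r = 52.5, A = 4 330 mm², y = 112.3 mm, Ī = 833 814 mm⁴.
Centroid: ȳ = ΣA·y / ΣA = 66.14 mm.
Transfer each piece to the horizontal axis through the centroid using Ī + A·d² with d = y − 66.14:
  rectangular body: d = -21.14 mm → contributes +10 601 887 mm⁴
  semicircular cap: d = 46.14 mm → contributes +10 051 641 mm⁴
Total I = 20 653 528 mm⁴.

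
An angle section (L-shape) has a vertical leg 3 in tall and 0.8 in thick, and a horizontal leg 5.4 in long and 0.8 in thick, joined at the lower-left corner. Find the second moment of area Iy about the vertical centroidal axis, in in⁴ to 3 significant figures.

Iy ≈ 17.2 in⁴

Break the section into simple shapes (no overlaps), measuring from the bottom-left corner of the bounding box.
Vertical leg: 0.8 × 3, A = 2.4 in², x = 0.4 in, Ī = 0.128 in⁴.
Horizontal leg (remainder): 4.6 × 0.8, A = 3.68 in², x = 3.1 in, Ī = 6.4891 in⁴.
Centroid: x̄ = ΣA·x / ΣA = 2.0342 in.
Transfer each piece to the vertical centroidal axis using Ī + A·d² with d = x − 2.0342:
  vertical leg: d = -1.6342 in → contributes +6.5375 in⁴
  horizontal leg (remainder): d = 1.0658 in → contributes +10.669 in⁴
Total I = 17.207 in⁴.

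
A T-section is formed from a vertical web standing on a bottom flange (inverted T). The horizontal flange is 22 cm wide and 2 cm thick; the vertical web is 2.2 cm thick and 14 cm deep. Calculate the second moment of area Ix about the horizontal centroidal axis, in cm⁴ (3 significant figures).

Ix ≈ 1680 cm⁴

Decompose the section into non-overlapping parts with the origin at the bottom-left of its bounding rectangle.
Flange: 22 × 2, A = 44 cm², y = 1 cm, Ī = 14.667 cm⁴.
Web: 2.2 × 14, A = 30.8 cm², y = 9 cm, Ī = 503.07 cm⁴.
Centroid: ȳ = ΣA·y / ΣA = 4.2941 cm.
Transfer each piece to the horizontal centroidal axis using Ī + A·d² with d = y − 4.2941:
  flange: d = -3.2941 cm → contributes +492.12 cm⁴
  web: d = 4.7059 cm → contributes +1185.1 cm⁴
Total I = 1677.3 cm⁴.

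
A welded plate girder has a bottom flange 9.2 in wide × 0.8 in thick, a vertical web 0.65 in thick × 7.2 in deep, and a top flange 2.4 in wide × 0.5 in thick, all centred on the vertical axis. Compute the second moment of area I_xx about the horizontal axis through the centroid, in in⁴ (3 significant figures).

I_xx ≈ 110 in⁴

Decompose the section into non-overlapping parts with the origin at the bottom-left of its bounding rectangle.
Bottom plate: 9.2 × 0.8, A = 7.36 in², y = 0.4 in, Ī = 0.39253 in⁴.
Web plate: 0.65 × 7.2, A = 4.68 in², y = 4.4 in, Ī = 20.218 in⁴.
Top plate: 2.4 × 0.5, A = 1.2 in², y = 8.25 in, Ī = 0.025 in⁴.
Centroid: ȳ = ΣA·y / ΣA = 2.5254 in.
Transfer each piece to the horizontal axis through the centroid using Ī + A·d² with d = y − 2.5254:
  bottom plate: d = -2.1254 in → contributes +33.639 in⁴
  web plate: d = 1.8746 in → contributes +36.664 in⁴
  top plate: d = 5.7246 in → contributes +39.351 in⁴
Total I = 109.65 in⁴.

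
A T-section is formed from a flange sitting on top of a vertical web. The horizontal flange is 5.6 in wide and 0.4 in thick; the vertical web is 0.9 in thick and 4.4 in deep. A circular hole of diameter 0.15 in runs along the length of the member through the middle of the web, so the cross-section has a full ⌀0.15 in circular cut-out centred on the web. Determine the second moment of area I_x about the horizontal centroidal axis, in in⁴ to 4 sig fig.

Decompose the section into non-overlapping parts with the origin at the bottom-left of its bounding rectangle.
Flange: 5.6 × 0.4, A = 2.24 in², y = 4.6 in, Ī = 0.0298667 in⁴.
Web: 0.9 × 4.4, A = 3.96 in², y = 2.2 in, Ī = 6.3888 in⁴.
Hole (subtracted): ⌀0.15, A = 0.0176715 in², y = 2.2 in, Ī = 0.0000248505 in⁴.
Centroid: ȳ = ΣA·y / ΣA = 3.06958 in.
Transfer each piece to the horizontal centroidal axis using Ī + A·d² with d = y − 3.06958:
  flange: d = 1.53042 in → contributes +5.27639 in⁴
  web: d = -0.869575 in → contributes +9.3832 in⁴
  hole: d = -0.869575 in → contributes −0.0133873 in⁴
Total I = 14.6462 in⁴.

I_x ≈ 14.65 in⁴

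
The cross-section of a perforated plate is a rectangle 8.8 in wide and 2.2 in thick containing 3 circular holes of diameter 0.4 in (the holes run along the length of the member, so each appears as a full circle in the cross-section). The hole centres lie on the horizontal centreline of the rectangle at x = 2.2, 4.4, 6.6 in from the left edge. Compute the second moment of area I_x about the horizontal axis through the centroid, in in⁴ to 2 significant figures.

Treat the section as a set of non-overlapping primitives; coordinates are from the bounding-box lower-left.
Plate: 8.8 × 2.2, A = 19.36 in², y = 1.1 in, Ī = 7.809 in⁴.
Hole 1 (subtracted): ⌀0.4, A = 0.1257 in², y = 1.1 in, Ī = 0.001257 in⁴.
Hole 2 (subtracted): ⌀0.4, A = 0.1257 in², y = 1.1 in, Ī = 0.001257 in⁴.
Hole 3 (subtracted): ⌀0.4, A = 0.1257 in², y = 1.1 in, Ī = 0.001257 in⁴.
By symmetry the centroid is at mid-height, ȳ = 1.1 in.
All pieces are centred on the horizontal axis through the centroid, so I = ΣĪ (holes subtracted) = 7.805 in⁴.

I_x ≈ 7.8 in⁴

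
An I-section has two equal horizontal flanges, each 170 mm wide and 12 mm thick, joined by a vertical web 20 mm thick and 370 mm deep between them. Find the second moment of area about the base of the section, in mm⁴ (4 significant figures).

Treat the section as a set of non-overlapping primitives; coordinates are from the bounding-box lower-left.
Bottom flange: 170 × 12, A = 2 040 mm², y = 6 mm, Ī = 24 480 mm⁴.
Web: 20 × 370, A = 7 400 mm², y = 197 mm, Ī = 84 421 667 mm⁴.
Top flange: 170 × 12, A = 2 040 mm², y = 388 mm, Ī = 24 480 mm⁴.
Transfer each piece to the bottom edge using Ī + A·d² with d = y − 0:
  bottom flange: d = 6 mm → contributes +97 920 mm⁴
  web: d = 197 mm → contributes +371 608 267 mm⁴
  top flange: d = 388 mm → contributes +307 134 240 mm⁴
Total I = 678 840 427 mm⁴.

I_base ≈ 6.788 × 10⁸ mm⁴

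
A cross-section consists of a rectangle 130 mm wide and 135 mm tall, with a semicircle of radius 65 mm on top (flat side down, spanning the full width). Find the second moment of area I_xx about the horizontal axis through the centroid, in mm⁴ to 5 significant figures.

Break the section into simple shapes (no overlaps), measuring from the bottom-left corner of the bounding box.
Rectangular body: 130 × 135, A = 17 550 mm², y = 67.5 mm, Ī = 26 654 063 mm⁴.
Semicircular cap: semicircle r = 65, A = 6636.614 mm², y = 162.5869 mm, Ī = 1 959 230 mm⁴.
Centroid: ȳ = ΣA·y / ΣA = 93.59108 mm.
Transfer each piece to the horizontal axis through the centroid using Ī + A·d² with d = y − 93.59108:
  rectangular body: d = -26.09108 mm → contributes +38 601 125 mm⁴
  semicircular cap: d = 68.99578 mm → contributes +33 552 287 mm⁴
Total I = 72 153 412 mm⁴.

I_xx ≈ 7.2153 × 10⁷ mm⁴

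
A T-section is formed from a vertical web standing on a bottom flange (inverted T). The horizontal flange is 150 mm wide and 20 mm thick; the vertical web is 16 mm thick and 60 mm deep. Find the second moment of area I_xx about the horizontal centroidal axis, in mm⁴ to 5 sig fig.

I_xx ≈ 1.5516 × 10⁶ mm⁴

Break the section into simple shapes (no overlaps), measuring from the bottom-left corner of the bounding box.
Flange: 150 × 20, A = 3 000 mm², y = 10 mm, Ī = 100 000 mm⁴.
Web: 16 × 60, A = 960 mm², y = 50 mm, Ī = 288 000 mm⁴.
Centroid: ȳ = ΣA·y / ΣA = 19.69697 mm.
Transfer each piece to the horizontal centroidal axis using Ī + A·d² with d = y − 19.69697:
  flange: d = -9.69697 mm → contributes +382093.7 mm⁴
  web: d = 30.30303 mm → contributes +1 169 543 mm⁴
Total I = 1 551 636 mm⁴.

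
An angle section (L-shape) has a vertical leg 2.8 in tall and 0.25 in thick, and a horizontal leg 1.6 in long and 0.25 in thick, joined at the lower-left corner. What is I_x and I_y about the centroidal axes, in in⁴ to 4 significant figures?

Split into non-overlapping primitives; take the origin at the lower-left of the bounding box.
Vertical leg: 0.25 × 2.8, A = 0.7 in², y = 1.4 in, Ī = 0.457333 in⁴.
Horizontal leg (remainder): 1.35 × 0.25, A = 0.3375 in², y = 0.125 in, Ī = 0.00175781 in⁴.
Centroid: ȳ = ΣA·y / ΣA = 0.985241 in.
Transfer each piece to the centroidal x-axis using Ī + A·d² with d = y − 0.985241:
  vertical leg: d = 0.414759 in → contributes +0.577751 in⁴
  horizontal leg (remainder): d = -0.860241 in → contributes +0.251513 in⁴
Total I = 0.829264 in⁴.
For the y-axis: x̄ = 0.385241 in.
Repeating about the centroidal y-axis gives I_y = 0.200639 in⁴.

I_x ≈ 0.8293 in⁴, I_y ≈ 0.2006 in⁴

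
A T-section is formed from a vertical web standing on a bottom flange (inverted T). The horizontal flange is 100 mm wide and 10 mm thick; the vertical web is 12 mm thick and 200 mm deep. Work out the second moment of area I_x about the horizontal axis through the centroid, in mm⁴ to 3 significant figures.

Break the section into simple shapes (no overlaps), measuring from the bottom-left corner of the bounding box.
Flange: 100 × 10, A = 1 000 mm², y = 5 mm, Ī = 8333.3 mm⁴.
Web: 12 × 200, A = 2 400 mm², y = 110 mm, Ī = 8 000 000 mm⁴.
Centroid: ȳ = ΣA·y / ΣA = 79.118 mm.
Transfer each piece to the horizontal axis through the centroid using Ī + A·d² with d = y − 79.118:
  flange: d = -74.118 mm → contributes +5 501 759 mm⁴
  web: d = 30.882 mm → contributes +10 288 927 mm⁴
Total I = 15 790 686 mm⁴.

I_x ≈ 1.58 × 10⁷ mm⁴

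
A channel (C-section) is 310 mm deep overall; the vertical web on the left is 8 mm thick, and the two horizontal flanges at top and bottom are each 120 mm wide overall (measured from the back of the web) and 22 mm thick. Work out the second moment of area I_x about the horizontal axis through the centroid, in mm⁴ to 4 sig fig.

I_x ≈ 1.222 × 10⁸ mm⁴

Split into non-overlapping primitives; take the origin at the lower-left of the bounding box.
Web: 8 × 310, A = 2 480 mm², y = 155 mm, Ī = 19 860 667 mm⁴.
Top flange (beyond web): 112 × 22, A = 2 464 mm², y = 299 mm, Ī = 99381.3 mm⁴.
Bottom flange (beyond web): 112 × 22, A = 2 464 mm², y = 11 mm, Ī = 99381.3 mm⁴.
By symmetry the centroid is at mid-height, ȳ = 155 mm.
Transfer each piece to the horizontal axis through the centroid using Ī + A·d² with d = y − 155:
  web: d = 0 mm → contributes +19 860 667 mm⁴
  top flange (beyond web): d = 144 mm → contributes +51 192 885 mm⁴
  bottom flange (beyond web): d = -144 mm → contributes +51 192 885 mm⁴
Total I = 122 246 437 mm⁴.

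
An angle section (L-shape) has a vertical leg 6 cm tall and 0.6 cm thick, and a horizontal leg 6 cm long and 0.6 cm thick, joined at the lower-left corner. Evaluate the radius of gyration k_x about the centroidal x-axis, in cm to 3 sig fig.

k_x ≈ 1.85 cm

Treat the section as a set of non-overlapping primitives; coordinates are from the bounding-box lower-left.
Vertical leg: 0.6 × 6, A = 3.6 cm², y = 3 cm, Ī = 10.8 cm⁴.
Horizontal leg (remainder): 5.4 × 0.6, A = 3.24 cm², y = 0.3 cm, Ī = 0.0972 cm⁴.
Centroid: ȳ = ΣA·y / ΣA = 1.7211 cm.
Transfer each piece to the centroidal x-axis using Ī + A·d² with d = y − 1.7211:
  vertical leg: d = 1.2789 cm → contributes +16.689 cm⁴
  horizontal leg (remainder): d = -1.4211 cm → contributes +6.64 cm⁴
Total I = 23.329 cm⁴.
Radius of gyration: k = √(I/A) = √(23.329 / 6.84) = 1.8468 cm.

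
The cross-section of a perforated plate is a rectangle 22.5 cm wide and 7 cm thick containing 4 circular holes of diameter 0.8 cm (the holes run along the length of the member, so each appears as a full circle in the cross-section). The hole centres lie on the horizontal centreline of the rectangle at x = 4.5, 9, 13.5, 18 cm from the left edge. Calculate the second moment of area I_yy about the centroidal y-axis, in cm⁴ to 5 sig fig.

Break the section into simple shapes (no overlaps), measuring from the bottom-left corner of the bounding box.
Plate: 22.5 × 7, A = 157.5 cm², x = 11.25 cm, Ī = 6644.531 cm⁴.
Hole 1 (subtracted): ⌀0.8, A = 0.5026548 cm², x = 4.5 cm, Ī = 0.02010619 cm⁴.
Hole 2 (subtracted): ⌀0.8, A = 0.5026548 cm², x = 9 cm, Ī = 0.02010619 cm⁴.
Hole 3 (subtracted): ⌀0.8, A = 0.5026548 cm², x = 13.5 cm, Ī = 0.02010619 cm⁴.
Hole 4 (subtracted): ⌀0.8, A = 0.5026548 cm², x = 18 cm, Ī = 0.02010619 cm⁴.
By symmetry the centroid is at mid-width, x̄ = 11.25 cm.
Transfer each piece to the centroidal y-axis using Ī + A·d² with d = x − 11.25:
  plate: d = 0 cm → contributes +6644.531 cm⁴
  hole 1: d = -6.75 cm → contributes −22.92232 cm⁴
  hole 2: d = -2.25 cm → contributes −2.564796 cm⁴
  hole 3: d = 2.25 cm → contributes −2.564796 cm⁴
  hole 4: d = 6.75 cm → contributes −22.92232 cm⁴
Total I = 6593.557 cm⁴.

I_yy ≈ 6593.6 cm⁴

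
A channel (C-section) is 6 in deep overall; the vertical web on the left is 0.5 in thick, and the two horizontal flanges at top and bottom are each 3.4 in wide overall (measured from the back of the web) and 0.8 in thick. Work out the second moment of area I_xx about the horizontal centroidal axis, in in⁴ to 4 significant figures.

I_xx ≈ 40.61 in⁴

Break the section into simple shapes (no overlaps), measuring from the bottom-left corner of the bounding box.
Web: 0.5 × 6, A = 3 in², y = 3 in, Ī = 9 in⁴.
Top flange (beyond web): 2.9 × 0.8, A = 2.32 in², y = 5.6 in, Ī = 0.123733 in⁴.
Bottom flange (beyond web): 2.9 × 0.8, A = 2.32 in², y = 0.4 in, Ī = 0.123733 in⁴.
By symmetry the centroid is at mid-height, ȳ = 3 in.
Transfer each piece to the horizontal centroidal axis using Ī + A·d² with d = y − 3:
  web: d = 0 in → contributes +9 in⁴
  top flange (beyond web): d = 2.6 in → contributes +15.8069 in⁴
  bottom flange (beyond web): d = -2.6 in → contributes +15.8069 in⁴
Total I = 40.6139 in⁴.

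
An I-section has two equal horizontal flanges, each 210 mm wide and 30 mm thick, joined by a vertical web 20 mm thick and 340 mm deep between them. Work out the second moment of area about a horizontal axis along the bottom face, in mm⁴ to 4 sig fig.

I_base ≈ 1.274 × 10⁹ mm⁴

Break the section into simple shapes (no overlaps), measuring from the bottom-left corner of the bounding box.
Bottom flange: 210 × 30, A = 6 300 mm², y = 15 mm, Ī = 472 500 mm⁴.
Web: 20 × 340, A = 6 800 mm², y = 200 mm, Ī = 65 506 667 mm⁴.
Top flange: 210 × 30, A = 6 300 mm², y = 385 mm, Ī = 472 500 mm⁴.
Transfer each piece to the base of the section using Ī + A·d² with d = y − 0:
  bottom flange: d = 15 mm → contributes +1 890 000 mm⁴
  web: d = 200 mm → contributes +337 506 667 mm⁴
  top flange: d = 385 mm → contributes +934 290 000 mm⁴
Total I = 1 273 686 667 mm⁴.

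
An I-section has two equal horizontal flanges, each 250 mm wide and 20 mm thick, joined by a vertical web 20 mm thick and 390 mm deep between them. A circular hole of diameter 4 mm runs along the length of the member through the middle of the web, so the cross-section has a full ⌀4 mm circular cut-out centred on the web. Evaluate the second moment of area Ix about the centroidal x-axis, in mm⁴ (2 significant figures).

Ix ≈ 5.2 × 10⁸ mm⁴

Decompose the section into non-overlapping parts with the origin at the bottom-left of its bounding rectangle.
Bottom flange: 250 × 20, A = 5 000 mm², y = 10 mm, Ī = 166 667 mm⁴.
Web: 20 × 390, A = 7 800 mm², y = 215 mm, Ī = 98 865 000 mm⁴.
Top flange: 250 × 20, A = 5 000 mm², y = 420 mm, Ī = 166 667 mm⁴.
Hole (subtracted): ⌀4, A = 12.57 mm², y = 215 mm, Ī = 12.57 mm⁴.
By symmetry the centroid is at mid-height, ȳ = 215 mm.
Transfer each piece to the centroidal x-axis using Ī + A·d² with d = y − 215:
  bottom flange: d = -205 mm → contributes +210 291 667 mm⁴
  web: d = 0 mm → contributes +98 865 000 mm⁴
  top flange: d = 205 mm → contributes +210 291 667 mm⁴
  hole: d = 0 mm → contributes −12.57 mm⁴
Total I = 519 448 321 mm⁴.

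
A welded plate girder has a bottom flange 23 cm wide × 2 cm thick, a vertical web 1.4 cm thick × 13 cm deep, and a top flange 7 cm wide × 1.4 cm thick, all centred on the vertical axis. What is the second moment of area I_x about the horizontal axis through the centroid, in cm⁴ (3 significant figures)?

Break the section into simple shapes (no overlaps), measuring from the bottom-left corner of the bounding box.
Bottom plate: 23 × 2, A = 46 cm², y = 1 cm, Ī = 15.333 cm⁴.
Web plate: 1.4 × 13, A = 18.2 cm², y = 8.5 cm, Ī = 256.32 cm⁴.
Top plate: 7 × 1.4, A = 9.8 cm², y = 15.7 cm, Ī = 1.6007 cm⁴.
Centroid: ȳ = ΣA·y / ΣA = 4.7914 cm.
Transfer each piece to the horizontal axis through the centroid using Ī + A·d² with d = y − 4.7914:
  bottom plate: d = -3.7914 cm → contributes +676.55 cm⁴
  web plate: d = 3.7086 cm → contributes +506.64 cm⁴
  top plate: d = 10.909 cm → contributes +1167.8 cm⁴
Total I = 2 351 cm⁴.

I_x ≈ 2350 cm⁴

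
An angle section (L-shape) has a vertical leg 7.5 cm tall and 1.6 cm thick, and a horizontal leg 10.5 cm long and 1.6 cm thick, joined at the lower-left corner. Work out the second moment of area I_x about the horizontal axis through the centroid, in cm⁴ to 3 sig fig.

I_x ≈ 116 cm⁴

Decompose the section into non-overlapping parts with the origin at the bottom-left of its bounding rectangle.
Vertical leg: 1.6 × 7.5, A = 12 cm², y = 3.75 cm, Ī = 56.25 cm⁴.
Horizontal leg (remainder): 8.9 × 1.6, A = 14.24 cm², y = 0.8 cm, Ī = 3.0379 cm⁴.
Centroid: ȳ = ΣA·y / ΣA = 2.1491 cm.
Transfer each piece to the horizontal axis through the centroid using Ī + A·d² with d = y − 2.1491:
  vertical leg: d = 1.6009 cm → contributes +87.005 cm⁴
  horizontal leg (remainder): d = -1.3491 cm → contributes +28.955 cm⁴
Total I = 115.96 cm⁴.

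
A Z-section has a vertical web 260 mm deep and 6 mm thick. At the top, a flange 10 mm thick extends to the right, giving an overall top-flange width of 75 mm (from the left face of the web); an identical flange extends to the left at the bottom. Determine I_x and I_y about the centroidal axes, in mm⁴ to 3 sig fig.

I_x ≈ 3.04 × 10⁷ mm⁴, I_y ≈ 2.49 × 10⁶ mm⁴

Split into non-overlapping primitives; take the origin at the lower-left of the bounding box.
Web: 6 × 260, A = 1 560 mm², y = 130 mm, Ī = 8 788 000 mm⁴.
Top flange (beyond web): 69 × 10, A = 690 mm², y = 255 mm, Ī = 5 750 mm⁴.
Bottom flange (beyond web): 69 × 10, A = 690 mm², y = 5 mm, Ī = 5 750 mm⁴.
Centroid: ȳ = ΣA·y / ΣA = 130 mm.
Transfer each piece to the centroidal x-axis using Ī + A·d² with d = y − 130:
  web: d = 0 mm → contributes +8 788 000 mm⁴
  top flange (beyond web): d = 125 mm → contributes +10 787 000 mm⁴
  bottom flange (beyond web): d = -125 mm → contributes +10 787 000 mm⁴
Total I = 30 362 000 mm⁴.
For the y-axis: x̄ = 72 mm.
Repeating about the centroidal y-axis gives I_y = 2 492 820 mm⁴.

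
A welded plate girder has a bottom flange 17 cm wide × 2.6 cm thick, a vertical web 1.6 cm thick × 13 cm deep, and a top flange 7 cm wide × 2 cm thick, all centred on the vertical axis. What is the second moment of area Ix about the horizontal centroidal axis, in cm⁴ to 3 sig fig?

Decompose the section into non-overlapping parts with the origin at the bottom-left of its bounding rectangle.
Bottom plate: 17 × 2.6, A = 44.2 cm², y = 1.3 cm, Ī = 24.899 cm⁴.
Web plate: 1.6 × 13, A = 20.8 cm², y = 9.1 cm, Ī = 292.93 cm⁴.
Top plate: 7 × 2, A = 14 cm², y = 16.6 cm, Ī = 4.6667 cm⁴.
Centroid: ȳ = ΣA·y / ΣA = 6.0651 cm.
Transfer each piece to the horizontal centroidal axis using Ī + A·d² with d = y − 6.0651:
  bottom plate: d = -4.7651 cm → contributes +1028.5 cm⁴
  web plate: d = 3.0349 cm → contributes +484.52 cm⁴
  top plate: d = 10.535 cm → contributes +1558.5 cm⁴
Total I = 3071.5 cm⁴.

Ix ≈ 3070 cm⁴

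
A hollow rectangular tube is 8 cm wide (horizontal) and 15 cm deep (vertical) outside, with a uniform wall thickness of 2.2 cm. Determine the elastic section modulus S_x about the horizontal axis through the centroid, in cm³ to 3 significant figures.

Break the section into simple shapes (no overlaps), measuring from the bottom-left corner of the bounding box.
Outer rectangle: 8 × 15, A = 120 cm², y = 7.5 cm, Ī = 2 250 cm⁴.
Inner void (subtracted): 3.6 × 10.6, A = 38.16 cm², y = 7.5 cm, Ī = 357.3 cm⁴.
By symmetry the centroid is at mid-height, ȳ = 7.5 cm.
All pieces are centred on the horizontal axis through the centroid, so I = ΣĪ (holes subtracted) = 1892.7 cm⁴.
Extreme fibre distance c = 7.5 cm; S = I/c = 252.36 cm³.

S_x ≈ 252 cm³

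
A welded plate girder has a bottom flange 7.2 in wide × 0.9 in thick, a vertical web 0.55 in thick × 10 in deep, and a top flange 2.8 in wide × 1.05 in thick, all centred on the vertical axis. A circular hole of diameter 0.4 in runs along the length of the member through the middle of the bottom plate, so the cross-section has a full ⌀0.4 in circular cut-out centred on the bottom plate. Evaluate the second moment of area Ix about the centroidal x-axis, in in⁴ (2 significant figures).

Break the section into simple shapes (no overlaps), measuring from the bottom-left corner of the bounding box.
Bottom plate: 7.2 × 0.9, A = 6.48 in², y = 0.45 in, Ī = 0.4374 in⁴.
Web plate: 0.55 × 10, A = 5.5 in², y = 5.9 in, Ī = 45.83 in⁴.
Top plate: 2.8 × 1.05, A = 2.94 in², y = 11.43 in, Ī = 0.2701 in⁴.
Hole (subtracted): ⌀0.4, A = 0.1257 in², y = 0.45 in, Ī = 0.001257 in⁴.
Centroid: ȳ = ΣA·y / ΣA = 4.657 in.
Transfer each piece to the centroidal x-axis using Ī + A·d² with d = y − 4.657:
  bottom plate: d = -4.207 in → contributes +115.1 in⁴
  web plate: d = 1.243 in → contributes +54.33 in⁴
  top plate: d = 6.768 in → contributes +134.9 in⁴
  hole: d = -4.207 in → contributes −2.225 in⁴
Total I = 302.2 in⁴.

Ix ≈ 300 in⁴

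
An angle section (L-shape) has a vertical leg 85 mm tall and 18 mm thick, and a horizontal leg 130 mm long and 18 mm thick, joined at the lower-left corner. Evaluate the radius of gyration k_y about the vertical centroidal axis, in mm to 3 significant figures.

k_y ≈ 40.5 mm

Decompose the section into non-overlapping parts with the origin at the bottom-left of its bounding rectangle.
Vertical leg: 18 × 85, A = 1 530 mm², x = 9 mm, Ī = 41 310 mm⁴.
Horizontal leg (remainder): 112 × 18, A = 2 016 mm², x = 74 mm, Ī = 2 107 392 mm⁴.
Centroid: x̄ = ΣA·x / ΣA = 45.954 mm.
Transfer each piece to the vertical centroidal axis using Ī + A·d² with d = x − 45.954:
  vertical leg: d = -36.954 mm → contributes +2 130 711 mm⁴
  horizontal leg (remainder): d = 28.046 mm → contributes +3 693 098 mm⁴
Total I = 5 823 809 mm⁴.
Radius of gyration: k = √(I/A) = √(5 823 809 / 3 546) = 40.526 mm.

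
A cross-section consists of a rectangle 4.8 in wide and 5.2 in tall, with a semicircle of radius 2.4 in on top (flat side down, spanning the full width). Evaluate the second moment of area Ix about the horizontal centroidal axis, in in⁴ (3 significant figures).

Split into non-overlapping primitives; take the origin at the lower-left of the bounding box.
Rectangular body: 4.8 × 5.2, A = 24.96 in², y = 2.6 in, Ī = 56.243 in⁴.
Semicircular cap: semicircle r = 2.4, A = 9.0478 in², y = 6.2186 in, Ī = 3.6415 in⁴.
Centroid: ȳ = ΣA·y / ΣA = 3.5627 in.
Transfer each piece to the horizontal centroidal axis using Ī + A·d² with d = y − 3.5627:
  rectangular body: d = -0.96273 in → contributes +79.377 in⁴
  semicircular cap: d = 2.6559 in → contributes +67.461 in⁴
Total I = 146.84 in⁴.

Ix ≈ 147 in⁴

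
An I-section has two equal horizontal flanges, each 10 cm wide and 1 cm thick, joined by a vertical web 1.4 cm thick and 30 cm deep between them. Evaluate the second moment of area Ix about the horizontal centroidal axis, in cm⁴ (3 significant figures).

Break the section into simple shapes (no overlaps), measuring from the bottom-left corner of the bounding box.
Bottom flange: 10 × 1, A = 10 cm², y = 0.5 cm, Ī = 0.83333 cm⁴.
Web: 1.4 × 30, A = 42 cm², y = 16 cm, Ī = 3 150 cm⁴.
Top flange: 10 × 1, A = 10 cm², y = 31.5 cm, Ī = 0.83333 cm⁴.
By symmetry the centroid is at mid-height, ȳ = 16 cm.
Transfer each piece to the horizontal centroidal axis using Ī + A·d² with d = y − 16:
  bottom flange: d = -15.5 cm → contributes +2403.3 cm⁴
  web: d = 0 cm → contributes +3 150 cm⁴
  top flange: d = 15.5 cm → contributes +2403.3 cm⁴
Total I = 7956.7 cm⁴.

Ix ≈ 7960 cm⁴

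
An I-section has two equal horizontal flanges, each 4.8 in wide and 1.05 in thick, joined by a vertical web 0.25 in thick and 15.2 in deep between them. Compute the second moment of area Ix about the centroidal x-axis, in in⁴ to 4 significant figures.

Split into non-overlapping primitives; take the origin at the lower-left of the bounding box.
Bottom flange: 4.8 × 1.05, A = 5.04 in², y = 0.525 in, Ī = 0.46305 in⁴.
Web: 0.25 × 15.2, A = 3.8 in², y = 8.65 in, Ī = 73.1627 in⁴.
Top flange: 4.8 × 1.05, A = 5.04 in², y = 16.775 in, Ī = 0.46305 in⁴.
By symmetry the centroid is at mid-height, ȳ = 8.65 in.
Transfer each piece to the centroidal x-axis using Ī + A·d² with d = y − 8.65:
  bottom flange: d = -8.125 in → contributes +333.182 in⁴
  web: d = 0 in → contributes +73.1627 in⁴
  top flange: d = 8.125 in → contributes +333.182 in⁴
Total I = 739.526 in⁴.

Ix ≈ 739.5 in⁴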